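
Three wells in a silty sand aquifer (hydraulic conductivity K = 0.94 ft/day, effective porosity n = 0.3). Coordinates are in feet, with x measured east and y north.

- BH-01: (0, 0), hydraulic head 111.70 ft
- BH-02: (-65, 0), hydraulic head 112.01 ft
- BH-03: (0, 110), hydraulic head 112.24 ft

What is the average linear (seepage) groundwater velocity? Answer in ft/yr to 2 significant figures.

∂h/∂x = (112.01 − 111.70) / (-65 − 0) = -0.004769
∂h/∂y = (112.24 − 111.70) / (110 − 0) = +0.004909
|∇h| = √(-0.004769² + 0.004909²) = 0.006844
Seepage velocity v = K·i/n = 0.94 × 0.006844 / 0.3 = 0.02144 ft/day = 7.831 ft/yr.

7.8 ft/yr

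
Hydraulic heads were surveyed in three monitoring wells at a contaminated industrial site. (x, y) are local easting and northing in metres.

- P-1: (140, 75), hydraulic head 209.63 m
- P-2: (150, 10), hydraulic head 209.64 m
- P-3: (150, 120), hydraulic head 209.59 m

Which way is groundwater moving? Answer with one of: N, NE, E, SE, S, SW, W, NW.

E

With h = a·x + b·y + c and P-1 as origin, the differences give:
  10·a + (-65)·b = +0.01
  10·a + 45·b = -0.04
Eliminate b (×45 and ×(-65), subtract): 1100·a = -2.150 → a = ∂h/∂x = -0.001955
Back-substitute: b = ∂h/∂y = -0.0004545.
Flow = −∇h = (+0.001955 east, +0.0004545 north), which points east.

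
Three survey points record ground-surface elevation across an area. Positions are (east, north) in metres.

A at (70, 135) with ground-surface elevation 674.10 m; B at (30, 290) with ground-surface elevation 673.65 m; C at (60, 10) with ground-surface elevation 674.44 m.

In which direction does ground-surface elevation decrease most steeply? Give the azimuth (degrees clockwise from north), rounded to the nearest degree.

349°

Taking A as reference: B−A = (-40, 155, -0.45); C−A = (-10, -125, +0.34).
Solve a·Δx + b·Δy = Δz: det = (-40)·(-125) − (-10)·155 = 6550.
∂z/∂x = [(-0.45)·(-125) − (+0.34)·155] / 6550 = +0.0005420
∂z/∂y = [(-40)·(+0.34) − (-10)·(-0.45)] / 6550 = -0.002763
Steepest decrease is along −∇f: components (-0.0005420 E, +0.002763 N).
Azimuth = atan2(-0.0005420, +0.002763) = 348.9° ≈ 349°.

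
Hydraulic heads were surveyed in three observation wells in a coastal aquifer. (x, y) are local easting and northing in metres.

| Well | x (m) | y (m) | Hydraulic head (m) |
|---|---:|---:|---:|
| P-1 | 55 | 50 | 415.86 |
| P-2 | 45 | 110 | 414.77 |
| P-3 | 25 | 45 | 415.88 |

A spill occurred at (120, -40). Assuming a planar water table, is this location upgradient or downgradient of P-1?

Taking P-1 as reference: P-2−P-1 = (-10, 60, -1.09); P-3−P-1 = (-30, -5, +0.02).
Determinant of the coordinate differences = (-10)·(-5) − (-30)·60 = 1850.
∂h/∂x = [(-1.09)·(-5) − (+0.02)·60] / 1850 = +0.002297
∂h/∂y = [(-10)·(+0.02) − (-30)·(-1.09)] / 1850 = -0.01778
Head at (120, -40) = 415.86 + (+0.002297)·(65) + (-0.01778)·(-90) = 417.61 m.
That is higher than the 415.86 m at P-1, so the point is upgradient.

upgradient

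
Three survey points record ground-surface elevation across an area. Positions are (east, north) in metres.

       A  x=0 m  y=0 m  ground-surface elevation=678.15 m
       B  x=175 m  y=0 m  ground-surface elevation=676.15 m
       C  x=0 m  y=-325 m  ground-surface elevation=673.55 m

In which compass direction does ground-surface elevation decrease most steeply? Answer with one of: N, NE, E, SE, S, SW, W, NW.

∂z/∂x = (676.15 − 678.15) / (175 − 0) = -0.01143
∂z/∂y = (673.55 − 678.15) / (-325 − 0) = +0.01415
Steepest decrease is along −∇f = (+0.01143 E, -0.01415 N) → southeast.

SE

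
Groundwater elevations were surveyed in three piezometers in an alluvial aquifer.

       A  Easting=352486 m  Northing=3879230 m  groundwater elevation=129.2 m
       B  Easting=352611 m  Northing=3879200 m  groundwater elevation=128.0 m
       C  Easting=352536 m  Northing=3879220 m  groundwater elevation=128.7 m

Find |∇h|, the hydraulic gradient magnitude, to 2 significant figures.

0.016

With h = a·x + b·y + c and A as origin, the differences give:
  125·a + (-30)·b = -1.2
  50·a + (-10)·b = -0.5
Eliminate b (×(-10) and ×(-30), subtract): 250·a = -3.00 → a = ∂h/∂x = -0.01200
Back-substitute: b = ∂h/∂y = -0.01000.
|∇h| = √(-0.01200² + -0.01000²) = 0.01562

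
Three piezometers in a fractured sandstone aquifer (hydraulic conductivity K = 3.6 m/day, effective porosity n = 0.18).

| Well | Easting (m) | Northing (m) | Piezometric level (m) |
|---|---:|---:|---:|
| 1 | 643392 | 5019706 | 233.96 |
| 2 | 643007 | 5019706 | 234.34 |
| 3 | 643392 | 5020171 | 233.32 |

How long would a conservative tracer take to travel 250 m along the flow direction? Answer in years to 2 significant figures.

∂h/∂x = (234.34 − 233.96) / (643007 − 643392) = -0.0009870
∂h/∂y = (233.32 − 233.96) / (5020171 − 5019706) = -0.001376
|∇h| = √(-0.0009870² + -0.001376²) = 0.001693
Seepage velocity v = K·i/n = 3.6 × 0.001693 / 0.18 = 0.03386 m/day.
t = 250 / 0.03386 = 7383 days = 20.2 years.

20 years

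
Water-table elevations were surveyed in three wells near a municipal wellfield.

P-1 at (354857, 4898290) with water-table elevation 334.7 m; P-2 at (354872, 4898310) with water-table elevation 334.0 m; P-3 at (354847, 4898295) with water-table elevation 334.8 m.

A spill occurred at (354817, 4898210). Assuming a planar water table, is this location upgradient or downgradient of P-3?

Differences from P-1: to P-2 (Δx, Δy, Δh) = (15, 20, -0.7); to P-3 = (-10, 5, +0.1).
Solve a·Δx + b·Δy = Δh: det = 15·5 − (-10)·20 = 275.
∂h/∂x = [(-0.7)·5 − (+0.1)·20] / 275 = -0.02000
∂h/∂y = [15·(+0.1) − (-10)·(-0.7)] / 275 = -0.02000
Head at (354817, 4898210) = 334.7 + (-0.02000)·(-40) + (-0.02000)·(-80) = 337.10 m.
That is higher than the 334.8 m at P-3, so the point is upgradient.

upgradient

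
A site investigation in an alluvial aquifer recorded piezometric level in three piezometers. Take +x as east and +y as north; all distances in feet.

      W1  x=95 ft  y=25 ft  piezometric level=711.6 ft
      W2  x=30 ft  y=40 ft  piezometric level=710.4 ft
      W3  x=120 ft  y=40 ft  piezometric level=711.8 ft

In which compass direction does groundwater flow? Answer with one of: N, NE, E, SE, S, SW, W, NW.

NW

Three-point gradient (reference W1): Δ to W2 = (-65, 15, -1.2), Δ to W3 = (25, 15, +0.2).
∂h/∂x = +0.01556, ∂h/∂y = -0.01259 (det = -1350).
Flow = −∇h = (-0.01556 east, +0.01259 north), which points northwest.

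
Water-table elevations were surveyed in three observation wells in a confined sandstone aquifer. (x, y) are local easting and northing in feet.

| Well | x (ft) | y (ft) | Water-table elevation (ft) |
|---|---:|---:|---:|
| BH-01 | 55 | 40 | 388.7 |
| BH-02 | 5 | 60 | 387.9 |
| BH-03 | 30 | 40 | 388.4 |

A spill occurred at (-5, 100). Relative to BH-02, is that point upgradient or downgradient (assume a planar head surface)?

Taking BH-01 as reference: BH-02−BH-01 = (-50, 20, -0.8); BH-03−BH-01 = (-25, 0, -0.3).
Determinant of the coordinate differences = (-50)·0 − (-25)·20 = 500.
∂h/∂x = [(-0.8)·0 − (-0.3)·20] / 500 = +0.01200
∂h/∂y = [(-50)·(-0.3) − (-25)·(-0.8)] / 500 = -0.010000
Head at (-5, 100) = 388.7 + (+0.01200)·(-60) + (-0.010000)·(60) = 387.38 ft.
That is lower than the 387.9 ft at BH-02, so the point is downgradient.

downgradient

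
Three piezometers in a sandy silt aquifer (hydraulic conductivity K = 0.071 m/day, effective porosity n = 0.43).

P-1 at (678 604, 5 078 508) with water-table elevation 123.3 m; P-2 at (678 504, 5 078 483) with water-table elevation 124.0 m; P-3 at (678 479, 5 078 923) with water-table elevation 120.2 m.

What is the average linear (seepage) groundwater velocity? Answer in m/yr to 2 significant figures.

Taking P-1 as reference: P-2−P-1 = (-100, -25, +0.7); P-3−P-1 = (-125, 415, -3.1).
Determinant of the coordinate differences = (-100)·415 − (-125)·(-25) = -44625.
∂h/∂x = [(+0.7)·415 − (-3.1)·(-25)] / -44625 = -0.004773
∂h/∂y = [(-100)·(-3.1) − (-125)·(+0.7)] / -44625 = -0.008908
|∇h| = √(-0.004773² + -0.008908²) = 0.01011
Seepage velocity v = K·i/n = 0.071 × 0.01011 / 0.43 = 0.001669 m/day = 0.6096 m/yr.

0.61 m/yr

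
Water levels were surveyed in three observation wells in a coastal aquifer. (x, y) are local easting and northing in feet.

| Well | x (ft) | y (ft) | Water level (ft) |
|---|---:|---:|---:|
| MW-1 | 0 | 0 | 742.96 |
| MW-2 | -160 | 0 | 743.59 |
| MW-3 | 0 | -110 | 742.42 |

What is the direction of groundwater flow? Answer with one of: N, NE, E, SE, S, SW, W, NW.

SE

∂h/∂x = (743.59 − 742.96) / (-160 − 0) = -0.003937
∂h/∂y = (742.42 − 742.96) / (-110 − 0) = +0.004909
Flow = −∇h = (+0.003937 east, -0.004909 north), which points southeast.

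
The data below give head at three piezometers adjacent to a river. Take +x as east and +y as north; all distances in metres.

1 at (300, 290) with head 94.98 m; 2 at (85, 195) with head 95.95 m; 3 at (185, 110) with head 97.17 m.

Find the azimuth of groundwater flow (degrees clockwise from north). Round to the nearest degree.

355°

Differences from 1: to 2 (Δx, Δy, Δh) = (-215, -95, +0.97); to 3 = (-115, -180, +2.19).
Solve a·Δx + b·Δy = Δh: det = (-215)·(-180) − (-115)·(-95) = 27775.
∂h/∂x = [(+0.97)·(-180) − (+2.19)·(-95)] / 27775 = +0.001204
∂h/∂y = [(-215)·(+2.19) − (-115)·(+0.97)] / 27775 = -0.01294
Flow direction (−∇h) has components (-0.001204 E, +0.01294 N).
Azimuth = atan2(E, N) = atan2(-0.001204, +0.01294) = 354.7° ≈ 355°.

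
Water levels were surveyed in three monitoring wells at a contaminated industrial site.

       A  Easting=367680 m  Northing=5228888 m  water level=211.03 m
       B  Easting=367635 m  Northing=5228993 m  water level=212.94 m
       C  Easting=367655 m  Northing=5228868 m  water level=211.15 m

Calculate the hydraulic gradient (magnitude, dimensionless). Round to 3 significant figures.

Differences from A: to B (Δx, Δy, Δh) = (-45, 105, +1.91); to C = (-25, -20, +0.12).
Solve a·Δx + b·Δy = Δh: det = (-45)·(-20) − (-25)·105 = 3525.
∂h/∂x = [(+1.91)·(-20) − (+0.12)·105] / 3525 = -0.01441
∂h/∂y = [(-45)·(+0.12) − (-25)·(+1.91)] / 3525 = +0.01201
|∇h| = √(-0.01441² + 0.01201²) = 0.01876

0.0188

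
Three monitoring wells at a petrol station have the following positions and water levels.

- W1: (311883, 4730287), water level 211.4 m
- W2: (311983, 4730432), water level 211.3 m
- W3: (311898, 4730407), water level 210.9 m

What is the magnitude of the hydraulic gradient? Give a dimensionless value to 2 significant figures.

Differences from W1: to W2 (Δx, Δy, Δh) = (100, 145, -0.1); to W3 = (15, 120, -0.5).
Determinant of the coordinate differences = 100·120 − 15·145 = 9825.
∂h/∂x = [(-0.1)·120 − (-0.5)·145] / 9825 = +0.006158
∂h/∂y = [100·(-0.5) − 15·(-0.1)] / 9825 = -0.004936
|∇h| = √(0.006158² + -0.004936²) = 0.007892

0.0079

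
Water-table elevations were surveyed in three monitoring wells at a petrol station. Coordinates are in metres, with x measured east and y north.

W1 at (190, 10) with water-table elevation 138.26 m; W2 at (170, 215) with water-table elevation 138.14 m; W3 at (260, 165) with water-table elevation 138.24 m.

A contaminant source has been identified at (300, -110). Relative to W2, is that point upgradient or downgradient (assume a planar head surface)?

Taking W1 as reference: W2−W1 = (-20, 205, -0.12); W3−W1 = (70, 155, -0.02).
Solve a·Δx + b·Δy = Δh: det = (-20)·155 − 70·205 = -17450.
∂h/∂x = [(-0.12)·155 − (-0.02)·205] / -17450 = +0.0008309
∂h/∂y = [(-20)·(-0.02) − 70·(-0.12)] / -17450 = -0.0005043
Head at (300, -110) = 138.26 + (+0.0008309)·(110) + (-0.0005043)·(-120) = 138.41 m.
That is higher than the 138.14 m at W2, so the point is upgradient.

upgradient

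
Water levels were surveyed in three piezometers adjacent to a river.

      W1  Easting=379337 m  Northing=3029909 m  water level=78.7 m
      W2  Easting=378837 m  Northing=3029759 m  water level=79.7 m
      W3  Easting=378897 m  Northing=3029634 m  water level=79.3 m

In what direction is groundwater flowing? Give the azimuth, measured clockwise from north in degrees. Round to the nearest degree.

127°

Taking W1 as reference: W2−W1 = (-500, -150, +1.0); W3−W1 = (-440, -275, +0.6).
Determinant of the coordinate differences = (-500)·(-275) − (-440)·(-150) = 71500.
∂h/∂x = [(+1.0)·(-275) − (+0.6)·(-150)] / 71500 = -0.002587
∂h/∂y = [(-500)·(+0.6) − (-440)·(+1.0)] / 71500 = +0.001958
Flow direction (−∇h) has components (+0.002587 E, -0.001958 N).
Azimuth = atan2(E, N) = atan2(+0.002587, -0.001958) = 127.1° ≈ 127°.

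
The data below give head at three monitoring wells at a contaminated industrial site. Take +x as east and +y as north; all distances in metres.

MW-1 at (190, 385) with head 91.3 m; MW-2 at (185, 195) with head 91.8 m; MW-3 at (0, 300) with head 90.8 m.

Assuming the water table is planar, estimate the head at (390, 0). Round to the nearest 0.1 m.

Differences from MW-1: to MW-2 (Δx, Δy, Δh) = (-5, -190, +0.5); to MW-3 = (-190, -85, -0.5).
Determinant of the coordinate differences = (-5)·(-85) − (-190)·(-190) = -35675.
∂h/∂x = [(+0.5)·(-85) − (-0.5)·(-190)] / -35675 = +0.003854
∂h/∂y = [(-5)·(-0.5) − (-190)·(+0.5)] / -35675 = -0.002733
h(390, 0) = 91.3 + (+0.003854)·(200) + (-0.002733)·(-385) = 91.3 +0.771 +1.052 = 93.123 m.

93.1 m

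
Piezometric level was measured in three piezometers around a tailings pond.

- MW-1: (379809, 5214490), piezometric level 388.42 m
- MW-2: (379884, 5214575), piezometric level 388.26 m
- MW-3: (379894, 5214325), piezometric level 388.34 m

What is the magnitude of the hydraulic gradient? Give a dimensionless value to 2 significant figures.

0.0017

Taking MW-1 as reference: MW-2−MW-1 = (75, 85, -0.16); MW-3−MW-1 = (85, -165, -0.08).
Solve a·Δx + b·Δy = Δh: det = 75·(-165) − 85·85 = -19600.
∂h/∂x = [(-0.16)·(-165) − (-0.08)·85] / -19600 = -0.001694
∂h/∂y = [75·(-0.08) − 85·(-0.16)] / -19600 = -0.0003878
|∇h| = √(-0.001694² + -0.0003878²) = 0.001738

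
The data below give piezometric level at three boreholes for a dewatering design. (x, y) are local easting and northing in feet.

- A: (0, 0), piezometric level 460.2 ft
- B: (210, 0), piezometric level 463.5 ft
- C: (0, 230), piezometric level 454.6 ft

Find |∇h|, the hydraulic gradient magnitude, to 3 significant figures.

0.0290

∂h/∂x = (463.5 − 460.2) / (210 − 0) = +0.01571
∂h/∂y = (454.6 − 460.2) / (230 − 0) = -0.02435
|∇h| = √(0.01571² + -0.02435²) = 0.02898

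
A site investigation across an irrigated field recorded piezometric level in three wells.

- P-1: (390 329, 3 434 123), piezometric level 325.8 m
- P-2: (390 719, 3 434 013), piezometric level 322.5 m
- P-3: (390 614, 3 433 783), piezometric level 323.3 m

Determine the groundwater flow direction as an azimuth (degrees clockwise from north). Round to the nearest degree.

092°

Differences from P-1: to P-2 (Δx, Δy, Δh) = (390, -110, -3.3); to P-3 = (285, -340, -2.5).
Determinant of the coordinate differences = 390·(-340) − 285·(-110) = -101250.
∂h/∂x = [(-3.3)·(-340) − (-2.5)·(-110)] / -101250 = -0.008365
∂h/∂y = [390·(-2.5) − 285·(-3.3)] / -101250 = +0.0003407
Flow direction (−∇h) has components (+0.008365 E, -0.0003407 N).
Azimuth = atan2(E, N) = atan2(+0.008365, -0.0003407) = 92.3° ≈ 092°.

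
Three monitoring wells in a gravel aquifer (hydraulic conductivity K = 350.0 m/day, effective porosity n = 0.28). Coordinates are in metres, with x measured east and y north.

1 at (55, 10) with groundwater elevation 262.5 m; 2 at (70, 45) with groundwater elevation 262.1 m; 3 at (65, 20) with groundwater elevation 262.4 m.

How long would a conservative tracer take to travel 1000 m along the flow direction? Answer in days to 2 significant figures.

63 days

With h = a·x + b·y + c and 1 as origin, the differences give:
  15·a + 35·b = -0.4
  10·a + 10·b = -0.1
Eliminate b (×10 and ×35, subtract): -200·a = -0.50 → a = ∂h/∂x = +0.002500
Back-substitute: b = ∂h/∂y = -0.01250.
|∇h| = √(0.002500² + -0.01250²) = 0.01275
Seepage velocity v = K·i/n = 350.0 × 0.01275 / 0.28 = 15.94 m/day.
t = 1000 / 15.94 = 62.74 days.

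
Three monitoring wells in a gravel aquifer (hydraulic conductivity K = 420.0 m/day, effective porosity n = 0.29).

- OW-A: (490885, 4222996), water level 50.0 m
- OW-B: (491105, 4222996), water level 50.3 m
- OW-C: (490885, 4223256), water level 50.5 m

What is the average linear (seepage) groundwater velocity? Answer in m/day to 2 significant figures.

3.4 m/day

∂h/∂x = (50.3 − 50.0) / (491105 − 490885) = +0.001364
∂h/∂y = (50.5 − 50.0) / (4223256 − 4222996) = +0.001923
|∇h| = √(0.001364² + 0.001923²) = 0.002358
Seepage velocity v = K·i/n = 420.0 × 0.002358 / 0.29 = 3.415 m/day.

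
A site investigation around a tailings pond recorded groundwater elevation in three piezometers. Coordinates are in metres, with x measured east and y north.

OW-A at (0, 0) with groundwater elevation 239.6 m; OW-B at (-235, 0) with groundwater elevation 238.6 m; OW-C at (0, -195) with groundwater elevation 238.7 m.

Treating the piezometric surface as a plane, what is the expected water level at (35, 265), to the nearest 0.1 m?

241.0 m

∂h/∂x = (238.6 − 239.6) / (-235 − 0) = +0.004255
∂h/∂y = (238.7 − 239.6) / (-195 − 0) = +0.004615
h(35, 265) = 239.6 + (+0.004255)·(35) + (+0.004615)·(265) = 239.6 +0.149 +1.223 = 240.972 m.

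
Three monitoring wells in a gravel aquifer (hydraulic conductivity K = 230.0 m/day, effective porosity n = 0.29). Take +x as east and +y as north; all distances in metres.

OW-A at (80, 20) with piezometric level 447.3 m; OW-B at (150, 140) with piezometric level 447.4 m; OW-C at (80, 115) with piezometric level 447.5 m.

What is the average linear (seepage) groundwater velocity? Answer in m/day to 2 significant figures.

Taking OW-A as reference: OW-B−OW-A = (70, 120, +0.1); OW-C−OW-A = (0, 95, +0.2).
Solve a·Δx + b·Δy = Δh: det = 70·95 − 0·120 = 6650.
∂h/∂x = [(+0.1)·95 − (+0.2)·120] / 6650 = -0.002180
∂h/∂y = [70·(+0.2) − 0·(+0.1)] / 6650 = +0.002105
|∇h| = √(-0.002180² + 0.002105²) = 0.00303
Seepage velocity v = K·i/n = 230.0 × 0.00303 / 0.29 = 2.403 m/day.

2.4 m/day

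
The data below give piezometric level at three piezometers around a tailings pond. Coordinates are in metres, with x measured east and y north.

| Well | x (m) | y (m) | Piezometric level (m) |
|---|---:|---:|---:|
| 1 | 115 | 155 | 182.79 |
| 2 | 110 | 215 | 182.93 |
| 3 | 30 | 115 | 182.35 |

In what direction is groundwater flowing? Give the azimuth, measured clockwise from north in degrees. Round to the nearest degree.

236°

Taking 1 as reference: 2−1 = (-5, 60, +0.14); 3−1 = (-85, -40, -0.44).
Determinant of the coordinate differences = (-5)·(-40) − (-85)·60 = 5300.
∂h/∂x = [(+0.14)·(-40) − (-0.44)·60] / 5300 = +0.003925
∂h/∂y = [(-5)·(-0.44) − (-85)·(+0.14)] / 5300 = +0.002660
Flow direction (−∇h) has components (-0.003925 E, -0.002660 N).
Azimuth = atan2(E, N) = atan2(-0.003925, -0.002660) = 235.9° ≈ 236°.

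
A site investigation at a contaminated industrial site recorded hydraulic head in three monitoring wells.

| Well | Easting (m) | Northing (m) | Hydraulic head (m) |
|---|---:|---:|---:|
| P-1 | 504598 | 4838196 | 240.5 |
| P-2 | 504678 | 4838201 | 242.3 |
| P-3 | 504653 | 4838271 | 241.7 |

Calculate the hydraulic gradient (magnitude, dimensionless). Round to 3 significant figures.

0.0225

Taking P-1 as reference: P-2−P-1 = (80, 5, +1.8); P-3−P-1 = (55, 75, +1.2).
Determinant of the coordinate differences = 80·75 − 55·5 = 5725.
∂h/∂x = [(+1.8)·75 − (+1.2)·5] / 5725 = +0.02253
∂h/∂y = [80·(+1.2) − 55·(+1.8)] / 5725 = -0.0005240
|∇h| = √(0.02253² + -0.0005240²) = 0.02254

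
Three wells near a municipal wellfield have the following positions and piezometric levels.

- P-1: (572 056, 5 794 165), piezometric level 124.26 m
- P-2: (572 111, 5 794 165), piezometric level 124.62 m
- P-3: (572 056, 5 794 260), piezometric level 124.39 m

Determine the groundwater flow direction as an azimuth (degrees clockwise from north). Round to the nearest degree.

∂h/∂x = (124.62 − 124.26) / (572111 − 572056) = +0.006545
∂h/∂y = (124.39 − 124.26) / (5794260 − 5794165) = +0.001368
Flow direction (−∇h) has components (-0.006545 E, -0.001368 N).
Azimuth = atan2(E, N) = atan2(-0.006545, -0.001368) = 258.2° ≈ 258°.

258°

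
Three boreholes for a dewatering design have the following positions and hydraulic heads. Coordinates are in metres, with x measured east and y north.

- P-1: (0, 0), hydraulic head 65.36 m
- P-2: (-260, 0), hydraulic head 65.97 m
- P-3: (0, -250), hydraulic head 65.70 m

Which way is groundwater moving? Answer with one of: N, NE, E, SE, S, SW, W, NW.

NE

∂h/∂x = (65.97 − 65.36) / (-260 − 0) = -0.002346
∂h/∂y = (65.70 − 65.36) / (-250 − 0) = -0.001360
Flow = −∇h = (+0.002346 east, +0.001360 north), which points northeast.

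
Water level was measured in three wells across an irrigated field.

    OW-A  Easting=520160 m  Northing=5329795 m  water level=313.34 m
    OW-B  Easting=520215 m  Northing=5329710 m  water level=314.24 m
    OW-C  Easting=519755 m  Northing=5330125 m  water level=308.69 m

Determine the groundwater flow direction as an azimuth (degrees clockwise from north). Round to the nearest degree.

318°

Differences from OW-A: to OW-B (Δx, Δy, Δh) = (55, -85, +0.90); to OW-C = (-405, 330, -4.65).
Determinant of the coordinate differences = 55·330 − (-405)·(-85) = -16275.
∂h/∂x = [(+0.90)·330 − (-4.65)·(-85)] / -16275 = +0.006037
∂h/∂y = [55·(-4.65) − (-405)·(+0.90)] / -16275 = -0.006682
Flow direction (−∇h) has components (-0.006037 E, +0.006682 N).
Azimuth = atan2(E, N) = atan2(-0.006037, +0.006682) = 317.9° ≈ 318°.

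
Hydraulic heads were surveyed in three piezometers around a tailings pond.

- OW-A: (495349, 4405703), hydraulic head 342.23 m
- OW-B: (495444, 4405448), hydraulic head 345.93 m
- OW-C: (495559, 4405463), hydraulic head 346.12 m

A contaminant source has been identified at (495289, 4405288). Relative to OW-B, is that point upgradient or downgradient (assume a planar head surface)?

upgradient

Three-point gradient (reference OW-A): Δ to OW-B = (95, -255, +3.70), Δ to OW-C = (210, -240, +3.89).
∂h/∂x = +0.003380, ∂h/∂y = -0.01325 (det = 30750).
Head at (495289, 4405288) = 342.23 + (+0.003380)·(-60) + (-0.01325)·(-415) = 347.53 m.
That is higher than the 345.93 m at OW-B, so the point is upgradient.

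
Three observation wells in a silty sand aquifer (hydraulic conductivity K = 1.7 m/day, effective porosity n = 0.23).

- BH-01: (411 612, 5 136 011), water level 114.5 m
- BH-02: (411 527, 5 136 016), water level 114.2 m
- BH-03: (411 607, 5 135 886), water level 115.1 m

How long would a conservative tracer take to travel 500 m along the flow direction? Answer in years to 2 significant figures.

31 years

Taking BH-01 as reference: BH-02−BH-01 = (-85, 5, -0.3); BH-03−BH-01 = (-5, -125, +0.6).
Determinant of the coordinate differences = (-85)·(-125) − (-5)·5 = 10650.
∂h/∂x = [(-0.3)·(-125) − (+0.6)·5] / 10650 = +0.003239
∂h/∂y = [(-85)·(+0.6) − (-5)·(-0.3)] / 10650 = -0.004930
|∇h| = √(0.003239² + -0.004930²) = 0.005899
Seepage velocity v = K·i/n = 1.7 × 0.005899 / 0.23 = 0.0436 m/day.
t = 500 / 0.0436 = 1.147e+04 days = 31.4 years.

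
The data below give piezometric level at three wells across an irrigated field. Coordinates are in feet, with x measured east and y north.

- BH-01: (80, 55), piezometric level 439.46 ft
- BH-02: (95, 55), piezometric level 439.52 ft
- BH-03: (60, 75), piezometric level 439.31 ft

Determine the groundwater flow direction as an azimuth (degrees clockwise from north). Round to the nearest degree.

Differences from BH-01: to BH-02 (Δx, Δy, Δh) = (15, 0, +0.06); to BH-03 = (-20, 20, -0.15).
Determinant of the coordinate differences = 15·20 − (-20)·0 = 300.
∂h/∂x = [(+0.06)·20 − (-0.15)·0] / 300 = +0.004000
∂h/∂y = [15·(-0.15) − (-20)·(+0.06)] / 300 = -0.003500
Flow direction (−∇h) has components (-0.004000 E, +0.003500 N).
Azimuth = atan2(E, N) = atan2(-0.004000, +0.003500) = 311.2° ≈ 311°.

311°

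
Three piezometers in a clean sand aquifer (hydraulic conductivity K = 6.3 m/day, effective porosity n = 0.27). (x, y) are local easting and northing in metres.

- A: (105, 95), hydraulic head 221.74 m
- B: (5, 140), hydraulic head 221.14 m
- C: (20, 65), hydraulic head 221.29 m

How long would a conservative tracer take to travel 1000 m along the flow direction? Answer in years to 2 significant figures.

21 years

With h = a·x + b·y + c and A as origin, the differences give:
  (-100)·a + 45·b = -0.60
  (-85)·a + (-30)·b = -0.45
Eliminate b (×(-30) and ×45, subtract): 6825·a = 38.250 → a = ∂h/∂x = +0.005604
Back-substitute: b = ∂h/∂y = -0.0008791.
|∇h| = √(0.005604² + -0.0008791²) = 0.005673
Seepage velocity v = K·i/n = 6.3 × 0.005673 / 0.27 = 0.1324 m/day.
t = 1000 / 0.1324 = 7553 days = 20.7 years.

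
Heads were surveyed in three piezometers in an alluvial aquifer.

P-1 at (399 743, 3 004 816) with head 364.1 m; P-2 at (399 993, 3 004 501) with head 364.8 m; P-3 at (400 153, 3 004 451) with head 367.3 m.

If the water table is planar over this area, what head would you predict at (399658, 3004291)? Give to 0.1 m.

With h = a·x + b·y + c and P-1 as origin, the differences give:
  250·a + (-315)·b = +0.7
  410·a + (-365)·b = +3.2
Eliminate b (×(-365) and ×(-315), subtract): 37900·a = 752.50 → a = ∂h/∂x = +0.01985
Back-substitute: b = ∂h/∂y = +0.01354.
h(399658, 3004291) = 364.1 + (+0.01985)·(-85) + (+0.01354)·(-525) = 364.1 -1.688 -7.106 = 355.306 m.

355.3 m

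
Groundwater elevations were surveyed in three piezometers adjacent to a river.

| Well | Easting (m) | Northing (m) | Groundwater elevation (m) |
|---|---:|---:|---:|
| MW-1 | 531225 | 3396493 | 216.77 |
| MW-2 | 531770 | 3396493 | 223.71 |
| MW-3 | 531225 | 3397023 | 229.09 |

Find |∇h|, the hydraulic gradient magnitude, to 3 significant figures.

0.0265

∂h/∂x = (223.71 − 216.77) / (531770 − 531225) = +0.01273
∂h/∂y = (229.09 − 216.77) / (3397023 − 3396493) = +0.02325
|∇h| = √(0.01273² + 0.02325²) = 0.02651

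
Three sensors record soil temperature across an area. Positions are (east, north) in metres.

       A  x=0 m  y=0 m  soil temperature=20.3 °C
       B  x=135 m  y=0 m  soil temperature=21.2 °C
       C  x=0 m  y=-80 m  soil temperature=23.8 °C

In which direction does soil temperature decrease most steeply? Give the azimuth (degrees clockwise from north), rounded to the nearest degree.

∂T/∂x = (21.2 − 20.3) / (135 − 0) = +0.006667
∂T/∂y = (23.8 − 20.3) / (-80 − 0) = -0.04375
Steepest decrease is along −∇f: components (-0.006667 E, +0.04375 N).
Azimuth = atan2(-0.006667, +0.04375) = 351.3° ≈ 351°.

351°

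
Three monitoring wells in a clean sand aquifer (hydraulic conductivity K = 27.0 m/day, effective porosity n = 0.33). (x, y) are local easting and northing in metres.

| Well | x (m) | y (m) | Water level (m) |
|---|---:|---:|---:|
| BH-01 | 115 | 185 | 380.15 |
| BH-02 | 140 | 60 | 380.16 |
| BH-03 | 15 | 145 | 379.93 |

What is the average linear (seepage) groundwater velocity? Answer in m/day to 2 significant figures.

0.17 m/day

Differences from BH-01: to BH-02 (Δx, Δy, Δh) = (25, -125, +0.01); to BH-03 = (-100, -40, -0.22).
Solve a·Δx + b·Δy = Δh: det = 25·(-40) − (-100)·(-125) = -13500.
∂h/∂x = [(+0.01)·(-40) − (-0.22)·(-125)] / -13500 = +0.002067
∂h/∂y = [25·(-0.22) − (-100)·(+0.01)] / -13500 = +0.0003333
|∇h| = √(0.002067² + 0.0003333²) = 0.002094
Seepage velocity v = K·i/n = 27.0 × 0.002094 / 0.33 = 0.1713 m/day.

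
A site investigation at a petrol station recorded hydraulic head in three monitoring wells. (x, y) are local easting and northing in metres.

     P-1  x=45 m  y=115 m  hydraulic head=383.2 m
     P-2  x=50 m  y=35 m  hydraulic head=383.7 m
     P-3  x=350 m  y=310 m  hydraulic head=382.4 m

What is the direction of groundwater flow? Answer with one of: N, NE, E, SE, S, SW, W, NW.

Differences from P-1: to P-2 (Δx, Δy, Δh) = (5, -80, +0.5); to P-3 = (305, 195, -0.8).
Determinant of the coordinate differences = 5·195 − 305·(-80) = 25375.
∂h/∂x = [(+0.5)·195 − (-0.8)·(-80)] / 25375 = +0.001320
∂h/∂y = [5·(-0.8) − 305·(+0.5)] / 25375 = -0.006167
Flow = −∇h = (-0.001320 east, +0.006167 north), which points north.

N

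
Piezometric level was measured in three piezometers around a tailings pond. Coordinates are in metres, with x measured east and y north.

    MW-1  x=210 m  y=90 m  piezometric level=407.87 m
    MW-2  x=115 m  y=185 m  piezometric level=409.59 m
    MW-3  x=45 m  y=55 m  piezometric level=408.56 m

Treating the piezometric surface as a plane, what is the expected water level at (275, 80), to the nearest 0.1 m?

407.3 m

With h = a·x + b·y + c and MW-1 as origin, the differences give:
  (-95)·a + 95·b = +1.72
  (-165)·a + (-35)·b = +0.69
Eliminate b (×(-35) and ×95, subtract): 19000·a = -125.750 → a = ∂h/∂x = -0.006618
Back-substitute: b = ∂h/∂y = +0.01149.
h(275, 80) = 407.87 + (-0.006618)·(65) + (+0.01149)·(-10) = 407.87 -0.430 -0.115 = 407.325 m.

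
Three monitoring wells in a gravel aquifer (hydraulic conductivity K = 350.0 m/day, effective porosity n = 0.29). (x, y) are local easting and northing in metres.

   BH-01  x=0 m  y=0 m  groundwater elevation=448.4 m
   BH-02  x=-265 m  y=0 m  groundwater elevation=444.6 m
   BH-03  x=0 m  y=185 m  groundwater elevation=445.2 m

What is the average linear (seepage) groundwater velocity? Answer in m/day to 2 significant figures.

27 m/day

∂h/∂x = (444.6 − 448.4) / (-265 − 0) = +0.01434
∂h/∂y = (445.2 − 448.4) / (185 − 0) = -0.01730
|∇h| = √(0.01434² + -0.01730²) = 0.02247
Seepage velocity v = K·i/n = 350.0 × 0.02247 / 0.29 = 27.12 m/day.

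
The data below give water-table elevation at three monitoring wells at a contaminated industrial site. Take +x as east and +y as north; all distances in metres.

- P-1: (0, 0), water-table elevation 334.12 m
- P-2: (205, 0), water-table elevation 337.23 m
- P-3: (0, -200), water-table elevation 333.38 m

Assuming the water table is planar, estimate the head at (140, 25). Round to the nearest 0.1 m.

∂h/∂x = (337.23 − 334.12) / (205 − 0) = +0.01517
∂h/∂y = (333.38 − 334.12) / (-200 − 0) = +0.003700
h(140, 25) = 334.12 + (+0.01517)·(140) + (+0.003700)·(25) = 334.12 +2.124 +0.093 = 336.336 m.

336.3 m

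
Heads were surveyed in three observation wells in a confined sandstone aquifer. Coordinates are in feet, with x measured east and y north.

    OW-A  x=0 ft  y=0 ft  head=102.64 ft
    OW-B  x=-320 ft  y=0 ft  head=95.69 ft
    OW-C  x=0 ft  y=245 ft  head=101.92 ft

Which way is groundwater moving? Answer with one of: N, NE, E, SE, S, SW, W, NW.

W

∂h/∂x = (95.69 − 102.64) / (-320 − 0) = +0.02172
∂h/∂y = (101.92 − 102.64) / (245 − 0) = -0.002939
Flow = −∇h = (-0.02172 east, +0.002939 north), which points west.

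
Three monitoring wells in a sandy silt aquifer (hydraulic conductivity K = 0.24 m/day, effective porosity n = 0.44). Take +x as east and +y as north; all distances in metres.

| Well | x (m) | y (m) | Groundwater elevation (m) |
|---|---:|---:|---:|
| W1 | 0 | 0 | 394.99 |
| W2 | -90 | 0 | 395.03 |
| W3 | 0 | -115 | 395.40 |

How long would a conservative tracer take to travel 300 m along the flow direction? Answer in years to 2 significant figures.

∂h/∂x = (395.03 − 394.99) / (-90 − 0) = -0.0004444
∂h/∂y = (395.40 − 394.99) / (-115 − 0) = -0.003565
|∇h| = √(-0.0004444² + -0.003565²) = 0.003593
Seepage velocity v = K·i/n = 0.24 × 0.003593 / 0.44 = 0.00196 m/day.
t = 300 / 0.00196 = 1.531e+05 days = 419 years.

420 years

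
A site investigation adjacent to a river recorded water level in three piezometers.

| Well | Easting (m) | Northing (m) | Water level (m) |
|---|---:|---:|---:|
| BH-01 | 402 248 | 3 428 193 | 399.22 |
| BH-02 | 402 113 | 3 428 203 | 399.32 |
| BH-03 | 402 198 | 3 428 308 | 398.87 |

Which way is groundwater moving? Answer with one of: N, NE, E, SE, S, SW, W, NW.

N

Taking BH-01 as reference: BH-02−BH-01 = (-135, 10, +0.10); BH-03−BH-01 = (-50, 115, -0.35).
Solve a·Δx + b·Δy = Δh: det = (-135)·115 − (-50)·10 = -15025.
∂h/∂x = [(+0.10)·115 − (-0.35)·10] / -15025 = -0.0009983
∂h/∂y = [(-135)·(-0.35) − (-50)·(+0.10)] / -15025 = -0.003478
Flow = −∇h = (+0.0009983 east, +0.003478 north), which points north.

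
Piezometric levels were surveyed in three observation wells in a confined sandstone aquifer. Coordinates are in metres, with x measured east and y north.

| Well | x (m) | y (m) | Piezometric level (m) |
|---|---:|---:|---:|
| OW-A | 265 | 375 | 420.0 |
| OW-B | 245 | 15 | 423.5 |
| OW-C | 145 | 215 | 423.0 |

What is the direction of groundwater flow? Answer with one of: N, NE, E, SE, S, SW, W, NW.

NE

With h = a·x + b·y + c and OW-A as origin, the differences give:
  (-20)·a + (-360)·b = +3.5
  (-120)·a + (-160)·b = +3.0
Eliminate b (×(-160) and ×(-360), subtract): -40000·a = 520.00 → a = ∂h/∂x = -0.01300
Back-substitute: b = ∂h/∂y = -0.009000.
Flow = −∇h = (+0.01300 east, +0.009000 north), which points northeast.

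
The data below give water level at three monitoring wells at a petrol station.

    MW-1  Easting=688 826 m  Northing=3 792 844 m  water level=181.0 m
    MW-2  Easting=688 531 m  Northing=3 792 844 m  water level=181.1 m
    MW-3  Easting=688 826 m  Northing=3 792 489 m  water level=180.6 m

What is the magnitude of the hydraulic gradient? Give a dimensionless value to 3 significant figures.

∂h/∂x = (181.1 − 181.0) / (688531 − 688826) = -0.0003390
∂h/∂y = (180.6 − 181.0) / (3792489 − 3792844) = +0.001127
|∇h| = √(-0.0003390² + 0.001127²) = 0.001177

0.00118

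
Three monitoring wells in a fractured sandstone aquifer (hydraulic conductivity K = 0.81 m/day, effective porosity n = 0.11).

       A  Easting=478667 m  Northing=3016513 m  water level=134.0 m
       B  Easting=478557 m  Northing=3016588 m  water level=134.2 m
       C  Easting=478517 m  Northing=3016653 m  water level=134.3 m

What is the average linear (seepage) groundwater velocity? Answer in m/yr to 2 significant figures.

4.1 m/yr

Taking A as reference: B−A = (-110, 75, +0.2); C−A = (-150, 140, +0.3).
Solve a·Δx + b·Δy = Δh: det = (-110)·140 − (-150)·75 = -4150.
∂h/∂x = [(+0.2)·140 − (+0.3)·75] / -4150 = -0.001325
∂h/∂y = [(-110)·(+0.3) − (-150)·(+0.2)] / -4150 = +0.0007229
|∇h| = √(-0.001325² + 0.0007229²) = 0.001509
Seepage velocity v = K·i/n = 0.81 × 0.001509 / 0.11 = 0.01111 m/day = 4.058 m/yr.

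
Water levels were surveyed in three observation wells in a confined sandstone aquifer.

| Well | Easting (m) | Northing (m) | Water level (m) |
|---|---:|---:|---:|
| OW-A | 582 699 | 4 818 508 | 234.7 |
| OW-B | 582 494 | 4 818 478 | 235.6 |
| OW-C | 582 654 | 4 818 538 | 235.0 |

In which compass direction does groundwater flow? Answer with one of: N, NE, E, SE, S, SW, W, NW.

SE

With h = a·x + b·y + c and OW-A as origin, the differences give:
  (-205)·a + (-30)·b = +0.9
  (-45)·a + 30·b = +0.3
Eliminate b (×30 and ×(-30), subtract): -7500·a = 36.00 → a = ∂h/∂x = -0.004800
Back-substitute: b = ∂h/∂y = +0.002800.
Flow = −∇h = (+0.004800 east, -0.002800 north), which points southeast.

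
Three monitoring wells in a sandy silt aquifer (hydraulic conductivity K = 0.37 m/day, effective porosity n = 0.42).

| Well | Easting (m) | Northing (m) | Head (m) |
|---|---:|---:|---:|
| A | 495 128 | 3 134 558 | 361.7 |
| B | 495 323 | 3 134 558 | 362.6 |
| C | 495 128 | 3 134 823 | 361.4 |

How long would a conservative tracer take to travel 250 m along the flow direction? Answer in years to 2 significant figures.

∂h/∂x = (362.6 − 361.7) / (495323 − 495128) = +0.004615
∂h/∂y = (361.4 − 361.7) / (3134823 − 3134558) = -0.001132
|∇h| = √(0.004615² + -0.001132²) = 0.004752
Seepage velocity v = K·i/n = 0.37 × 0.004752 / 0.42 = 0.004186 m/day.
t = 250 / 0.004186 = 5.972e+04 days = 164 years.

160 years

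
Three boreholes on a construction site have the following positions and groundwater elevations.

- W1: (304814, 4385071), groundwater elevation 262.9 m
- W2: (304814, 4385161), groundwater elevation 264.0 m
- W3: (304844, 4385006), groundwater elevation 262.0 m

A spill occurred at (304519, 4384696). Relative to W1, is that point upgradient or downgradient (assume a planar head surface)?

Differences from W1: to W2 (Δx, Δy, Δh) = (0, 90, +1.1); to W3 = (30, -65, -0.9).
Solve a·Δx + b·Δy = Δh: det = 0·(-65) − 30·90 = -2700.
∂h/∂x = [(+1.1)·(-65) − (-0.9)·90] / -2700 = -0.003519
∂h/∂y = [0·(-0.9) − 30·(+1.1)] / -2700 = +0.01222
Head at (304519, 4384696) = 262.9 + (-0.003519)·(-295) + (+0.01222)·(-375) = 259.35 m.
That is lower than the 262.9 m at W1, so the point is downgradient.

downgradient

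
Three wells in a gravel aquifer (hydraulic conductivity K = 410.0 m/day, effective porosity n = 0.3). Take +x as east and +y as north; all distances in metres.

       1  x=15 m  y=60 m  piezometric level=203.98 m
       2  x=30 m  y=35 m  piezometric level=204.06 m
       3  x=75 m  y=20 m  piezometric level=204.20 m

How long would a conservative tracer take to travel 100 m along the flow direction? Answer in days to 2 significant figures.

24 days

Differences from 1: to 2 (Δx, Δy, Δh) = (15, -25, +0.08); to 3 = (60, -40, +0.22).
Solve a·Δx + b·Δy = Δh: det = 15·(-40) − 60·(-25) = 900.
∂h/∂x = [(+0.08)·(-40) − (+0.22)·(-25)] / 900 = +0.002556
∂h/∂y = [15·(+0.22) − 60·(+0.08)] / 900 = -0.001667
|∇h| = √(0.002556² + -0.001667²) = 0.003052
Seepage velocity v = K·i/n = 410.0 × 0.003052 / 0.3 = 4.171 m/day.
t = 100 / 4.171 = 23.98 days.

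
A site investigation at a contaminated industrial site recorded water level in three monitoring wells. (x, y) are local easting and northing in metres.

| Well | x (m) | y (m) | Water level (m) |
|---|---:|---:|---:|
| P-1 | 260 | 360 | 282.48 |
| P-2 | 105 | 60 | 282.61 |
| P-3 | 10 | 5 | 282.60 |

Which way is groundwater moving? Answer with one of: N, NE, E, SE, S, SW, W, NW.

Taking P-1 as reference: P-2−P-1 = (-155, -300, +0.13); P-3−P-1 = (-250, -355, +0.12).
Solve a·Δx + b·Δy = Δh: det = (-155)·(-355) − (-250)·(-300) = -19975.
∂h/∂x = [(+0.13)·(-355) − (+0.12)·(-300)] / -19975 = +0.0005081
∂h/∂y = [(-155)·(+0.12) − (-250)·(+0.13)] / -19975 = -0.0006959
Flow = −∇h = (-0.0005081 east, +0.0006959 north), which points northwest.

NW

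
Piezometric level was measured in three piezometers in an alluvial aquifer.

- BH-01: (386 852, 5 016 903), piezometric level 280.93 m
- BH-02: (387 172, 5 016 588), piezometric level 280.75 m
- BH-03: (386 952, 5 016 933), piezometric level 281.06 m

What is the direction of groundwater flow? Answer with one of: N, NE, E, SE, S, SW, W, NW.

SW

Taking BH-01 as reference: BH-02−BH-01 = (320, -315, -0.18); BH-03−BH-01 = (100, 30, +0.13).
Determinant of the coordinate differences = 320·30 − 100·(-315) = 41100.
∂h/∂x = [(-0.18)·30 − (+0.13)·(-315)] / 41100 = +0.0008650
∂h/∂y = [320·(+0.13) − 100·(-0.18)] / 41100 = +0.001450
Flow = −∇h = (-0.0008650 east, -0.001450 north), which points southwest.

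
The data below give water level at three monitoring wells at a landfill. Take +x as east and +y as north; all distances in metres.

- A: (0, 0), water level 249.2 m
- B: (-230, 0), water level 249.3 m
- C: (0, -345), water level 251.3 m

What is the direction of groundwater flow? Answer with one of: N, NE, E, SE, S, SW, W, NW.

∂h/∂x = (249.3 − 249.2) / (-230 − 0) = -0.0004348
∂h/∂y = (251.3 − 249.2) / (-345 − 0) = -0.006087
Flow = −∇h = (+0.0004348 east, +0.006087 north), which points north.

N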